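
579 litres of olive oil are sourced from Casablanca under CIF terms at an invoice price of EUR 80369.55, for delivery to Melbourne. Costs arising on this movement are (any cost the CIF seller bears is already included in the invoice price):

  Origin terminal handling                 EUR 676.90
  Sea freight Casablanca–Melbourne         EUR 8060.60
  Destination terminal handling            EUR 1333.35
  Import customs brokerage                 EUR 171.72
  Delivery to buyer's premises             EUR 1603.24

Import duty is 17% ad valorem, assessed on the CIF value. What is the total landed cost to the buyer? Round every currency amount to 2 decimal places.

CIF: the seller pays costs through ocean freight and marine insurance to the destination port.
Already in the invoice (seller's account under CIF): origin terminal, freight — exclude.
The CIF price already equals the CIF value: 80369.55
Import duty = 80369.55 × 17% = 13662.82
Buyer bears: destination terminal 1333.35 + brokerage 171.72 + delivery 1603.24 + duty 13662.82 = 16771.13
Landed cost = invoice 80369.55 + 16771.13 = 97140.68

Total landed cost: EUR 97140.68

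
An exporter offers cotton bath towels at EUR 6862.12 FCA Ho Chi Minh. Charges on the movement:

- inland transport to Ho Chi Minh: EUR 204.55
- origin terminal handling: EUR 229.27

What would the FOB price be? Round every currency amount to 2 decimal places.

FOB price: EUR 7091.39

Not relevant to the conversion: inland to port — on the seller under both FCA and FOB; already in the FCA price and stays in the FOB price.
From FCA to FOB, the seller additionally bears: origin terminal.
FOB price = 6862.12 + 229.27 = 7091.39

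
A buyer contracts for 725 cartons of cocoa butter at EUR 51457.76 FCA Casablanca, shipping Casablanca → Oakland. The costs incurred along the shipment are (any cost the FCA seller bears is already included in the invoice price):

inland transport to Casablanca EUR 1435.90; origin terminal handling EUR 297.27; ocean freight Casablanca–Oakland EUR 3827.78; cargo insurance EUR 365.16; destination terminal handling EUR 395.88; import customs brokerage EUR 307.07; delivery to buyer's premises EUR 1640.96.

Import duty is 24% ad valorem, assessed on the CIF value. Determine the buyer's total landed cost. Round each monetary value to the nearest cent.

FCA: the seller delivers export-cleared goods to the carrier; the buyer bears costs from that point.
Already in the invoice (seller's account under FCA): inland to port — exclude.
CIF value = FCA price + origin terminal + freight + insurance = 51457.76 + 297.27 + 3827.78 + 365.16 = 55947.97
Import duty = 55947.97 × 24% = 13427.51
Buyer bears: origin terminal 297.27 + freight 3827.78 + insurance 365.16 + destination terminal 395.88 + brokerage 307.07 + delivery 1640.96 + duty 13427.51 = 20261.63
Landed cost = invoice 51457.76 + 20261.63 = 71719.39

Total landed cost: EUR 71719.39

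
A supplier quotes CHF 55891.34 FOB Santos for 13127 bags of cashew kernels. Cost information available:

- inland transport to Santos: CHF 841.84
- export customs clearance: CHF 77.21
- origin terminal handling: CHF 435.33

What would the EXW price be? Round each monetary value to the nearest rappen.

EXW price: CHF 54536.96

From FOB to EXW, the seller no longer bears: inland to port, export clearance, origin terminal.
EXW price = 55891.34 − 841.84 − 77.21 − 435.33 = 54536.96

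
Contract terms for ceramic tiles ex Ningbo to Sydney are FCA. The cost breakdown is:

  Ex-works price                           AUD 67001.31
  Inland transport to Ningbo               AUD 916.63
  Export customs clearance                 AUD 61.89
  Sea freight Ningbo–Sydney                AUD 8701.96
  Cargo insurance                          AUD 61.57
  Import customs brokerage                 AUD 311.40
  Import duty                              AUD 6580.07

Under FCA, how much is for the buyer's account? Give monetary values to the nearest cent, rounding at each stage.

Buyer's account: AUD 15655.00

FCA: the seller delivers export-cleared goods to the carrier; the buyer bears costs from that point.
Seller's account: goods 67001.31 + inland to port 916.63 + export clearance 61.89 = 67979.83
Buyer's account: freight 8701.96 + insurance 61.57 + brokerage 311.40 + duty 6580.07 = 15655.00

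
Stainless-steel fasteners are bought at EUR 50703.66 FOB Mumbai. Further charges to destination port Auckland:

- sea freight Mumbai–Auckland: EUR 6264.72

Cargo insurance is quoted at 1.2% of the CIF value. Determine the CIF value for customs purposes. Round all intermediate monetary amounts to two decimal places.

CIF value: EUR 57660.30

Let C be the CIF value. C = FOB price + freight + 1.2% × C
C − 1.2% × C = 50703.66 + 6264.72
0.988 × C = 56968.38
C = 56968.38 / 0.988 = 57660.30
Insurance premium = 1.2% × 57660.30 = 691.92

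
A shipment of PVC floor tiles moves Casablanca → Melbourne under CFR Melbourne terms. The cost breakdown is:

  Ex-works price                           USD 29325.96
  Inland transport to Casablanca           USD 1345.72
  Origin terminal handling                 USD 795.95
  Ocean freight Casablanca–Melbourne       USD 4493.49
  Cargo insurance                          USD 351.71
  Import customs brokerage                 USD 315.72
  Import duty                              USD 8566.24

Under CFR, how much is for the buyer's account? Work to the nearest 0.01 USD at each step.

CFR: the seller pays costs through ocean freight to the destination port, but not insurance.
Seller's account: goods 29325.96 + inland to port 1345.72 + origin terminal 795.95 + freight 4493.49 = 35961.12
Buyer's account: insurance 351.71 + brokerage 315.72 + duty 8566.24 = 9233.67

Buyer's account: USD 9233.67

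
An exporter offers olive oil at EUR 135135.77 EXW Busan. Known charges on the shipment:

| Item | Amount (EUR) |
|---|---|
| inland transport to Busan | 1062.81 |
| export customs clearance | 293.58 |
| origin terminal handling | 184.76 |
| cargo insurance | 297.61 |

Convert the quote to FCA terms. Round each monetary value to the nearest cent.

FCA price: EUR 136492.16

Not relevant to the conversion: insurance, origin terminal — on the buyer under both terms; not part of either seller's price.
From EXW to FCA, the seller additionally bears: inland to port, export clearance.
FCA price = 135135.77 + 1062.81 + 293.58 = 136492.16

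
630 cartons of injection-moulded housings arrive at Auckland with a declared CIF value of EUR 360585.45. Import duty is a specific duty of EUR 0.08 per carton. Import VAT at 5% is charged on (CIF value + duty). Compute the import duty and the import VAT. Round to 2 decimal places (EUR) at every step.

Import duty = 630 × 0.08 = 50.40
VAT base = CIF + duty = 360585.45 + 50.40 = 360635.85
Import VAT = 360635.85 × 5% = 18031.79

Import duty: EUR 50.40; import VAT: EUR 18031.79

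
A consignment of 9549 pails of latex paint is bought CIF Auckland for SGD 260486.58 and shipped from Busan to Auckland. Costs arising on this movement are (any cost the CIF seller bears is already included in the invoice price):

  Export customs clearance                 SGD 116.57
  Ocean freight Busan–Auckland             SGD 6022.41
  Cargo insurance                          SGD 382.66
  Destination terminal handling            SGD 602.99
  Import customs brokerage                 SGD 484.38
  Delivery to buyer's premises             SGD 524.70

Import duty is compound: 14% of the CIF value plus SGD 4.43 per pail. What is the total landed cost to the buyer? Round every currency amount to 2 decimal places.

CIF: the seller pays costs through ocean freight and marine insurance to the destination port.
Already in the invoice (seller's account under CIF): export clearance, freight, insurance — exclude.
The CIF price already equals the CIF value: 260486.58
Ad valorem component: 260486.58 × 14% = 36468.12
Specific component: 9549 × 4.43 = 42302.07
Import duty = 36468.12 + 42302.07 = 78770.19
Buyer bears: destination terminal 602.99 + brokerage 484.38 + delivery 524.70 + duty 78770.19 = 80382.26
Landed cost = invoice 260486.58 + 80382.26 = 340868.84

Total landed cost: SGD 340868.84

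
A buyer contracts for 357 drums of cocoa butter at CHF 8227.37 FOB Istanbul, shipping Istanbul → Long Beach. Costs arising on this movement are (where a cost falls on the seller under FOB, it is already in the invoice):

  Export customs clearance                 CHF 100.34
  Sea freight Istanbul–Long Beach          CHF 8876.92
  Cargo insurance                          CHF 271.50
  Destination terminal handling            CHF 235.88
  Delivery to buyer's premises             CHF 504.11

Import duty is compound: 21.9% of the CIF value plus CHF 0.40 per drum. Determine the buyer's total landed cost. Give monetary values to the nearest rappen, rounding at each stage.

Total landed cost: CHF 22063.88

FOB: the seller bears costs until goods are on board at the origin port; the buyer bears freight, insurance and all costs thereafter.
Already in the invoice (seller's account under FOB): export clearance — exclude.
CIF value = FOB price + freight + insurance = 8227.37 + 8876.92 + 271.50 = 17375.79
Ad valorem component: 17375.79 × 21.9% = 3805.30
Specific component: 357 × 0.40 = 142.80
Import duty = 3805.30 + 142.80 = 3948.10
Buyer bears: freight 8876.92 + insurance 271.50 + destination terminal 235.88 + delivery 504.11 + duty 3948.10 = 13836.51
Landed cost = invoice 8227.37 + 13836.51 = 22063.88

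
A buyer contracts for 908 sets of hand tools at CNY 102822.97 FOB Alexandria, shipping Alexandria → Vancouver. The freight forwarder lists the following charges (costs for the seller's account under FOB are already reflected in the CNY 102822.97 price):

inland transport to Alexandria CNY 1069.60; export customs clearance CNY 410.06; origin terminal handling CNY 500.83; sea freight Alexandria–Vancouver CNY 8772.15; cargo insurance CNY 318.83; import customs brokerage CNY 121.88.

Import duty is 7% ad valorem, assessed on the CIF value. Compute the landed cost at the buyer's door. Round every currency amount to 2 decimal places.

Total landed cost: CNY 119869.81

FOB: the seller bears costs until goods are on board at the origin port; the buyer bears freight, insurance and all costs thereafter.
Already in the invoice (seller's account under FOB): inland to port, export clearance, origin terminal — exclude.
CIF value = FOB price + freight + insurance = 102822.97 + 8772.15 + 318.83 = 111913.95
Import duty = 111913.95 × 7% = 7833.98
Buyer bears: freight 8772.15 + insurance 318.83 + brokerage 121.88 + duty 7833.98 = 17046.84
Landed cost = invoice 102822.97 + 17046.84 = 119869.81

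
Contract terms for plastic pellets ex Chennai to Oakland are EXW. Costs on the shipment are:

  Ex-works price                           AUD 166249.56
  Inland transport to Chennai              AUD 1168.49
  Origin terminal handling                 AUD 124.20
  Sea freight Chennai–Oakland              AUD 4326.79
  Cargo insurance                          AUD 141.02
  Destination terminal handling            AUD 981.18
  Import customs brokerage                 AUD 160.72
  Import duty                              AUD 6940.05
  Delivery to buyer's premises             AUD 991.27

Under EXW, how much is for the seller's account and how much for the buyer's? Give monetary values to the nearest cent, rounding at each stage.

EXW: the seller makes goods available at their premises; the buyer bears all onward costs.
Seller's account: goods 166249.56 = 166249.56
Buyer's account: inland to port 1168.49 + origin terminal 124.20 + freight 4326.79 + insurance 141.02 + destination terminal 981.18 + brokerage 160.72 + duty 6940.05 + delivery 991.27 = 14833.72

Seller: AUD 166249.56; buyer: AUD 14833.72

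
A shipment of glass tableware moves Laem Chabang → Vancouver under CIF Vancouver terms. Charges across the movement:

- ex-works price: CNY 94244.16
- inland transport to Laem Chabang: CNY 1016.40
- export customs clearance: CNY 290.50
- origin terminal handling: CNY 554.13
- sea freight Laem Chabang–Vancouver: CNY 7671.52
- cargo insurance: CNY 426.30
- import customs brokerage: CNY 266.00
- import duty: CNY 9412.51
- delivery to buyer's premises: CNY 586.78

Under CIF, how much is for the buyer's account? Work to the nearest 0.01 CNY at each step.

Buyer's account: CNY 10265.29

CIF: the seller pays costs through ocean freight and marine insurance to the destination port.
Seller's account: goods 94244.16 + inland to port 1016.40 + export clearance 290.50 + origin terminal 554.13 + freight 7671.52 + insurance 426.30 = 104203.01
Buyer's account: brokerage 266.00 + duty 9412.51 + delivery 586.78 = 10265.29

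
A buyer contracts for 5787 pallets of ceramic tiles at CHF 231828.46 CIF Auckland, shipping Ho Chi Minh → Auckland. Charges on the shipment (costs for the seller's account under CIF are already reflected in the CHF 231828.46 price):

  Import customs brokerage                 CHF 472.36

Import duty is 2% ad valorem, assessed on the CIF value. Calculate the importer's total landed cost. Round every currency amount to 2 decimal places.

Total landed cost: CHF 236937.39

CIF: the seller pays costs through ocean freight and marine insurance to the destination port.
The CIF price already equals the CIF value: 231828.46
Import duty = 231828.46 × 2% = 4636.57
Buyer bears: brokerage 472.36 + duty 4636.57 = 5108.93
Landed cost = invoice 231828.46 + 5108.93 = 236937.39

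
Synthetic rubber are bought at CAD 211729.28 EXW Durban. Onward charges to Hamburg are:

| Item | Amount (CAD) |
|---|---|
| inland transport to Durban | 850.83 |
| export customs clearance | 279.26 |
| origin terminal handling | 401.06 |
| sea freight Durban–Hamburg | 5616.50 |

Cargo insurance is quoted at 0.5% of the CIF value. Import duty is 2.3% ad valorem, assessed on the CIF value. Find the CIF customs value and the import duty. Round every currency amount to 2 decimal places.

CIF value: CAD 219976.81; import duty: CAD 5059.47

Let C be the CIF value. C = EXW price + pre-shipment costs + freight + 0.5% × C
C − 0.5% × C = 211729.28 + 850.83 + 279.26 + 401.06 + 5616.50
0.995 × C = 218876.93
C = 218876.93 / 0.995 = 219976.81
Insurance premium = 0.5% × 219976.81 = 1099.88
Import duty = 219976.81 × 2.3% = 5059.47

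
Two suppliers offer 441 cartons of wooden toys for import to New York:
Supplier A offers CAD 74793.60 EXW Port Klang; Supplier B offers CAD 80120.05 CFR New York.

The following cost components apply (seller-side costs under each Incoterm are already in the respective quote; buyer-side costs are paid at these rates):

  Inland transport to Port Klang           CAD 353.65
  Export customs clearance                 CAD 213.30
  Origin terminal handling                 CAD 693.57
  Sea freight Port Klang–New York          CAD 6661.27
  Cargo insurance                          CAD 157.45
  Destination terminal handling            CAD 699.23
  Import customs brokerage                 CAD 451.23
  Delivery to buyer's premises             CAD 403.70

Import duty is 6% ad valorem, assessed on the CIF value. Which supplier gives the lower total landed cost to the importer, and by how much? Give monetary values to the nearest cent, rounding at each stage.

Supplier B is cheaper by CAD 2751.06

Supplier A (EXW):
CIF value = EXW price + inland to port + export clearance + origin terminal + freight + insurance = 74793.60 + 353.65 + 213.30 + 693.57 + 6661.27 + 157.45 = 82872.84
Import duty = 82872.84 × 6% = 4972.37
Buyer bears (A): 353.65 + 213.30 + 693.57 + 6661.27 + 157.45 + 699.23 + 451.23 + 403.70 = 9633.40
Landed cost (A) = invoice 74793.60 + 9633.40 + duty 4972.37 = 89399.37
Supplier B (CFR):
CIF value = CFR price + insurance = 80120.05 + 157.45 = 80277.50
Import duty = 80277.50 × 6% = 4816.65
Buyer bears (B): 157.45 + 699.23 + 451.23 + 403.70 = 1711.61
Landed cost (B) = invoice 80120.05 + 1711.61 + duty 4816.65 = 86648.31
Difference = |89399.37 − 86648.31| = 2751.06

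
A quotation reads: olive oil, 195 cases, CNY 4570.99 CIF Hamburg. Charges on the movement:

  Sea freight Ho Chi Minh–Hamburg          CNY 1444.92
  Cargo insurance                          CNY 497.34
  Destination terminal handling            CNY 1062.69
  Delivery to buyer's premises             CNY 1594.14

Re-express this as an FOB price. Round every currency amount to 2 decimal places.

Not relevant to the conversion: delivery, destination terminal — on the buyer under both terms; not part of either seller's price.
From CIF to FOB, the seller no longer bears: freight, insurance.
FOB price = 4570.99 − 1444.92 − 497.34 = 2628.73

FOB price: CNY 2628.73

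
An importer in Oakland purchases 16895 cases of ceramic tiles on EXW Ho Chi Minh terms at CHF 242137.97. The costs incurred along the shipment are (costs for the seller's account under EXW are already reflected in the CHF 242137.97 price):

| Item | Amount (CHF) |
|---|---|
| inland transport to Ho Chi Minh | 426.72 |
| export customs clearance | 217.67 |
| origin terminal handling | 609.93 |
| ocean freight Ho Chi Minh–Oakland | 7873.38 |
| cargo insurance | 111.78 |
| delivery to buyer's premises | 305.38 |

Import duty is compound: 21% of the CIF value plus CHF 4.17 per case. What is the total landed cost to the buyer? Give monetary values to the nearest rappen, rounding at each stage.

EXW: the seller makes goods available at their premises; the buyer bears all onward costs.
CIF value = EXW price + inland to port + export clearance + origin terminal + freight + insurance = 242137.97 + 426.72 + 217.67 + 609.93 + 7873.38 + 111.78 = 251377.45
Ad valorem component: 251377.45 × 21% = 52789.26
Specific component: 16895 × 4.17 = 70452.15
Import duty = 52789.26 + 70452.15 = 123241.41
Buyer bears: inland to port 426.72 + export clearance 217.67 + origin terminal 609.93 + freight 7873.38 + insurance 111.78 + delivery 305.38 + duty 123241.41 = 132786.27
Landed cost = invoice 242137.97 + 132786.27 = 374924.24

Total landed cost: CHF 374924.24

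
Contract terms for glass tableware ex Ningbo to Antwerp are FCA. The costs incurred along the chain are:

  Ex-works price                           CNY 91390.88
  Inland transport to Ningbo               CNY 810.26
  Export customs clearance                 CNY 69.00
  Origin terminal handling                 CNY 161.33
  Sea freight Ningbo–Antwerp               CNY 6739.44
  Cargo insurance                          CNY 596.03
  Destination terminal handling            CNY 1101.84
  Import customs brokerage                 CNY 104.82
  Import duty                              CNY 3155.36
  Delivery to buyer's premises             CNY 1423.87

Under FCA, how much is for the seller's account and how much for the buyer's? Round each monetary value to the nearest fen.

Seller: CNY 92270.14; buyer: CNY 13282.69

FCA: the seller delivers export-cleared goods to the carrier; the buyer bears costs from that point.
Seller's account: goods 91390.88 + inland to port 810.26 + export clearance 69.00 = 92270.14
Buyer's account: origin terminal 161.33 + freight 6739.44 + insurance 596.03 + destination terminal 1101.84 + brokerage 104.82 + duty 3155.36 + delivery 1423.87 = 13282.69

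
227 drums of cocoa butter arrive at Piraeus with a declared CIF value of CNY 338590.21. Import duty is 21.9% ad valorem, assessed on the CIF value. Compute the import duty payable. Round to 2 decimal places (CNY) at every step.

Import duty: CNY 74151.26

Import duty = 338590.21 × 21.9% = 74151.26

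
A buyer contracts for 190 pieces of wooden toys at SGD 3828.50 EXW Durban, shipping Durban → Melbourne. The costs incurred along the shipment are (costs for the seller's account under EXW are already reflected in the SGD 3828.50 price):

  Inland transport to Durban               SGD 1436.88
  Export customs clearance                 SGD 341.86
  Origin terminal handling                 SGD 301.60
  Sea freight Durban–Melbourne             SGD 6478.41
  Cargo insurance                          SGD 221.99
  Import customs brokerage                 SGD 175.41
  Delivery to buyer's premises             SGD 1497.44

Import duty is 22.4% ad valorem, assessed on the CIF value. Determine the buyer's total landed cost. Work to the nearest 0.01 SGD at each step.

Total landed cost: SGD 17106.56

EXW: the seller makes goods available at their premises; the buyer bears all onward costs.
CIF value = EXW price + inland to port + export clearance + origin terminal + freight + insurance = 3828.50 + 1436.88 + 341.86 + 301.60 + 6478.41 + 221.99 = 12609.24
Import duty = 12609.24 × 22.4% = 2824.47
Buyer bears: inland to port 1436.88 + export clearance 341.86 + origin terminal 301.60 + freight 6478.41 + insurance 221.99 + brokerage 175.41 + delivery 1497.44 + duty 2824.47 = 13278.06
Landed cost = invoice 3828.50 + 13278.06 = 17106.56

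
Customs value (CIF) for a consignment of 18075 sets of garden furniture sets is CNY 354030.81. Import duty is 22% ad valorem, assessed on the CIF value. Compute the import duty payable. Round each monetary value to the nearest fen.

Import duty: CNY 77886.78

Import duty = 354030.81 × 22% = 77886.78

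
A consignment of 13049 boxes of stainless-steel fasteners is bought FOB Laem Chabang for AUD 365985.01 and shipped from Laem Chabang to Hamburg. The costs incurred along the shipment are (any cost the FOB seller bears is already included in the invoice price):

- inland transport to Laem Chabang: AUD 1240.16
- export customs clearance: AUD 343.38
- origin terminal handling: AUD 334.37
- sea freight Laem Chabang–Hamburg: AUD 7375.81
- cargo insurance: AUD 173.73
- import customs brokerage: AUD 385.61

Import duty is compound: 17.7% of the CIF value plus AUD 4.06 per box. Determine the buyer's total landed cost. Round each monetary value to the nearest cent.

Total landed cost: AUD 493014.72

FOB: the seller bears costs until goods are on board at the origin port; the buyer bears freight, insurance and all costs thereafter.
Already in the invoice (seller's account under FOB): inland to port, export clearance, origin terminal — exclude.
CIF value = FOB price + freight + insurance = 365985.01 + 7375.81 + 173.73 = 373534.55
Ad valorem component: 373534.55 × 17.7% = 66115.62
Specific component: 13049 × 4.06 = 52978.94
Import duty = 66115.62 + 52978.94 = 119094.56
Buyer bears: freight 7375.81 + insurance 173.73 + brokerage 385.61 + duty 119094.56 = 127029.71
Landed cost = invoice 365985.01 + 127029.71 = 493014.72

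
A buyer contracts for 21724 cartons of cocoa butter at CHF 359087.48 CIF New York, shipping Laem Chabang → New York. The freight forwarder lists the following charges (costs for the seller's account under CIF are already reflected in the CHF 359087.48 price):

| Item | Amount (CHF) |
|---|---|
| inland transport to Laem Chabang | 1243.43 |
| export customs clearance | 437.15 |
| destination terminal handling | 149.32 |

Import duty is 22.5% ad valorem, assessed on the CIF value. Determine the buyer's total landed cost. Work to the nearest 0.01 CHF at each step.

CIF: the seller pays costs through ocean freight and marine insurance to the destination port.
Already in the invoice (seller's account under CIF): inland to port, export clearance — exclude.
The CIF price already equals the CIF value: 359087.48
Import duty = 359087.48 × 22.5% = 80794.68
Buyer bears: destination terminal 149.32 + duty 80794.68 = 80944.00
Landed cost = invoice 359087.48 + 80944.00 = 440031.48

Total landed cost: CHF 440031.48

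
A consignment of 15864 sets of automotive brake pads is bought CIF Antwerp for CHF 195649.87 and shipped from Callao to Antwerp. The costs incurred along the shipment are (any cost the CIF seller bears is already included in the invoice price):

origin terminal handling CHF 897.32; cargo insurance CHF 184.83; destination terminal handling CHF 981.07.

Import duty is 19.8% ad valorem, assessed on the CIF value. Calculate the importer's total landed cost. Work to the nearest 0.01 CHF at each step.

CIF: the seller pays costs through ocean freight and marine insurance to the destination port.
Already in the invoice (seller's account under CIF): origin terminal, insurance — exclude.
The CIF price already equals the CIF value: 195649.87
Import duty = 195649.87 × 19.8% = 38738.67
Buyer bears: destination terminal 981.07 + duty 38738.67 = 39719.74
Landed cost = invoice 195649.87 + 39719.74 = 235369.61

Total landed cost: CHF 235369.61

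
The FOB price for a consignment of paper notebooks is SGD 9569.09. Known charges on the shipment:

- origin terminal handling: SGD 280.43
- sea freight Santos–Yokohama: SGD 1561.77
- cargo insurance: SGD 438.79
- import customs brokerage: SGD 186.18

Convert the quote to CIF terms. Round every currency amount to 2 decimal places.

Not relevant to the conversion: origin terminal — on the seller under both FOB and CIF; already in the FOB price and stays in the CIF price. brokerage — on the buyer under both terms; not part of either seller's price.
From FOB to CIF, the seller additionally bears: freight, insurance.
CIF price = 9569.09 + 1561.77 + 438.79 = 11569.65

CIF price: SGD 11569.65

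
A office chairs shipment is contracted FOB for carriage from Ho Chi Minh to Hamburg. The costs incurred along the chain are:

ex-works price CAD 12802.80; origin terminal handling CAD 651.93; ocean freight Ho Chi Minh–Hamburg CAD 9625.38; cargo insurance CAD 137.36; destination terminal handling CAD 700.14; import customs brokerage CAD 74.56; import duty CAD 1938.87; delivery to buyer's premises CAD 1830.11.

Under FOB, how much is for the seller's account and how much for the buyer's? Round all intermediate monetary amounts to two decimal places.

FOB: the seller bears costs until goods are on board at the origin port; the buyer bears freight, insurance and all costs thereafter.
Seller's account: goods 12802.80 + origin terminal 651.93 = 13454.73
Buyer's account: freight 9625.38 + insurance 137.36 + destination terminal 700.14 + brokerage 74.56 + duty 1938.87 + delivery 1830.11 = 14306.42

Seller: CAD 13454.73; buyer: CAD 14306.42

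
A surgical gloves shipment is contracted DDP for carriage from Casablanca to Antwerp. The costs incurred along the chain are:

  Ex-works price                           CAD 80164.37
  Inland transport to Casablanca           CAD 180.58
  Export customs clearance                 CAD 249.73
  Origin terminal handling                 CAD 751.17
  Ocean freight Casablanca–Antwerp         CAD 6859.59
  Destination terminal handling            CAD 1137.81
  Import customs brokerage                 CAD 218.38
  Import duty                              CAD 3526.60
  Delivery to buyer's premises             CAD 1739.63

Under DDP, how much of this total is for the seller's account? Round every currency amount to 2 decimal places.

Seller's account: CAD 94827.86

DDP: the seller bears all costs including import duty.
Seller's account: goods 80164.37 + inland to port 180.58 + export clearance 249.73 + origin terminal 751.17 + freight 6859.59 + destination terminal 1137.81 + brokerage 218.38 + duty 3526.60 + delivery 1739.63 = 94827.86
Buyer's account: 0.00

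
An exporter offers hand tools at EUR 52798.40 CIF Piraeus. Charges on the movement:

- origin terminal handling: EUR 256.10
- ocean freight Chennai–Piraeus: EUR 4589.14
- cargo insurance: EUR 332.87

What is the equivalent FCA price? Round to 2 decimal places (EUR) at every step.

From CIF to FCA, the seller no longer bears: origin terminal, freight, insurance.
FCA price = 52798.40 − 256.10 − 4589.14 − 332.87 = 47620.29

FCA price: EUR 47620.29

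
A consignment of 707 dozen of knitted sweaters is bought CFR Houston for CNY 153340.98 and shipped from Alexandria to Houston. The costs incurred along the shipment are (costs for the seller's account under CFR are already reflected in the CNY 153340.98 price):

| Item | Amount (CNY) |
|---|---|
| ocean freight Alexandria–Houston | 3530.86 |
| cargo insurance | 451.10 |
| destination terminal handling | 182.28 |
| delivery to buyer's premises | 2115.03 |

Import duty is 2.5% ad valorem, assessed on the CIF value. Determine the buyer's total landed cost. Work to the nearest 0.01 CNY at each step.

Total landed cost: CNY 159934.19

CFR: the seller pays costs through ocean freight to the destination port, but not insurance.
Already in the invoice (seller's account under CFR): freight — exclude.
CIF value = CFR price + insurance = 153340.98 + 451.10 = 153792.08
Import duty = 153792.08 × 2.5% = 3844.80
Buyer bears: insurance 451.10 + destination terminal 182.28 + delivery 2115.03 + duty 3844.80 = 6593.21
Landed cost = invoice 153340.98 + 6593.21 = 159934.19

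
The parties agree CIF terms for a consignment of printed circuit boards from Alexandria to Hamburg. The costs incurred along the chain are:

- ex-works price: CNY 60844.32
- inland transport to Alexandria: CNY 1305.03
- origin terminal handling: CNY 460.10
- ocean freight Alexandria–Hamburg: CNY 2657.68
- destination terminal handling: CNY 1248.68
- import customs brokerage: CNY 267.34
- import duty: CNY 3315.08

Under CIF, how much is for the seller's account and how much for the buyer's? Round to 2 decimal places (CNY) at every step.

CIF: the seller pays costs through ocean freight and marine insurance to the destination port.
Seller's account: goods 60844.32 + inland to port 1305.03 + origin terminal 460.10 + freight 2657.68 = 65267.13
Buyer's account: destination terminal 1248.68 + brokerage 267.34 + duty 3315.08 = 4831.10

Seller: CNY 65267.13; buyer: CNY 4831.10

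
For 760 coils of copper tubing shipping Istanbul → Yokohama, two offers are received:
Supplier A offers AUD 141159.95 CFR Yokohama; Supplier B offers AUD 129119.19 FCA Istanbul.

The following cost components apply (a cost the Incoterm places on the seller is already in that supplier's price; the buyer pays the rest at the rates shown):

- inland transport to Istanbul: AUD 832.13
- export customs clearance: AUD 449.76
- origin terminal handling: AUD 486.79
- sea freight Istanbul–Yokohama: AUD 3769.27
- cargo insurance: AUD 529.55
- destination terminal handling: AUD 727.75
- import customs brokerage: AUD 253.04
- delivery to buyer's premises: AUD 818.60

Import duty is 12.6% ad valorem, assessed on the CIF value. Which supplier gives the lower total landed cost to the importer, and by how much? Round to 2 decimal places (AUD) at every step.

Supplier B is cheaper by AUD 8765.58

Supplier A (CFR):
CIF value = CFR price + insurance = 141159.95 + 529.55 = 141689.50
Import duty = 141689.50 × 12.6% = 17852.88
Buyer bears (A): 529.55 + 727.75 + 253.04 + 818.60 = 2328.94
Landed cost (A) = invoice 141159.95 + 2328.94 + duty 17852.88 = 161341.77
Supplier B (FCA):
CIF value = FCA price + origin terminal + freight + insurance = 129119.19 + 486.79 + 3769.27 + 529.55 = 133904.80
Import duty = 133904.80 × 12.6% = 16872.00
Buyer bears (B): 486.79 + 3769.27 + 529.55 + 727.75 + 253.04 + 818.60 = 6585.00
Landed cost (B) = invoice 129119.19 + 6585.00 + duty 16872.00 = 152576.19
Difference = |161341.77 − 152576.19| = 8765.58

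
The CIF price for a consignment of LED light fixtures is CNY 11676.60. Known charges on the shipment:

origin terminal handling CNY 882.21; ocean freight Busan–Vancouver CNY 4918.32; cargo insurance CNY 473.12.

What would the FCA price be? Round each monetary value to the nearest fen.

FCA price: CNY 5402.95

From CIF to FCA, the seller no longer bears: origin terminal, freight, insurance.
FCA price = 11676.60 − 882.21 − 4918.32 − 473.12 = 5402.95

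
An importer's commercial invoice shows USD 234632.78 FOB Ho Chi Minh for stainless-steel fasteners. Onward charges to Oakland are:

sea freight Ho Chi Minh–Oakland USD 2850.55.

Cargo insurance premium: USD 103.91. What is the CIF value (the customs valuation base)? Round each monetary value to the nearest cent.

CIF value: USD 237587.24

CIF = FOB price + freight + insurance
CIF = 234632.78 + 2850.55 + 103.91 = 237587.24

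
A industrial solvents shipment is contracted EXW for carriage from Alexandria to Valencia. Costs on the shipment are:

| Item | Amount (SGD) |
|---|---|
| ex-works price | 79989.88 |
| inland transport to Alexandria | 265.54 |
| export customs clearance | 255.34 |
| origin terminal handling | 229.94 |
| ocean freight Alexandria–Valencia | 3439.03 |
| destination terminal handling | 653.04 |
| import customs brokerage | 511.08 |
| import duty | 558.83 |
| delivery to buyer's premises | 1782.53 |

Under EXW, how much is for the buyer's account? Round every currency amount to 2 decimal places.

Buyer's account: SGD 7695.33

EXW: the seller makes goods available at their premises; the buyer bears all onward costs.
Seller's account: goods 79989.88 = 79989.88
Buyer's account: inland to port 265.54 + export clearance 255.34 + origin terminal 229.94 + freight 3439.03 + destination terminal 653.04 + brokerage 511.08 + duty 558.83 + delivery 1782.53 = 7695.33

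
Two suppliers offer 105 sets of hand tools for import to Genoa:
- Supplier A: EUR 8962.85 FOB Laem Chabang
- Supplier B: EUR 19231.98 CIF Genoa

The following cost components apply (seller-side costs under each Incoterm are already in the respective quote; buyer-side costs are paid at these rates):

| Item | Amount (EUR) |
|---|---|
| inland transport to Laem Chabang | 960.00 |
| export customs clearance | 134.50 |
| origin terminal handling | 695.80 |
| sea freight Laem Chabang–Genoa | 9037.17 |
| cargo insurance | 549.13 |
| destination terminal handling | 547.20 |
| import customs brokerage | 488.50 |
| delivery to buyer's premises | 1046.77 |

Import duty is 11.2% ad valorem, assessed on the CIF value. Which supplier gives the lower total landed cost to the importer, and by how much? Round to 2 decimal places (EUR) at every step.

Supplier A (FOB):
CIF value = FOB price + freight + insurance = 8962.85 + 9037.17 + 549.13 = 18549.15
Import duty = 18549.15 × 11.2% = 2077.50
Buyer bears (A): 9037.17 + 549.13 + 547.20 + 488.50 + 1046.77 = 11668.77
Landed cost (A) = invoice 8962.85 + 11668.77 + duty 2077.50 = 22709.12
Supplier B (CIF):
The CIF price already equals the CIF value: 19231.98
Import duty = 19231.98 × 11.2% = 2153.98
Buyer bears (B): 547.20 + 488.50 + 1046.77 = 2082.47
Landed cost (B) = invoice 19231.98 + 2082.47 + duty 2153.98 = 23468.43
Difference = |22709.12 − 23468.43| = 759.31

Supplier A is cheaper by EUR 759.31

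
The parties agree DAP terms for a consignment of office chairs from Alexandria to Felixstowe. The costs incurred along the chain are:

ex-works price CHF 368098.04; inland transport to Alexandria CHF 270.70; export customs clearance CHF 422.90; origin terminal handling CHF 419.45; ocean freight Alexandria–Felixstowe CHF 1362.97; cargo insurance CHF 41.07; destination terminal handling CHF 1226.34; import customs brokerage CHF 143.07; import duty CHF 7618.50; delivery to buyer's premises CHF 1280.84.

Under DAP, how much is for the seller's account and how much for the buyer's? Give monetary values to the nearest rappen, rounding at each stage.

DAP: the seller bears all costs to the named destination except import duty and clearance.
Seller's account: goods 368098.04 + inland to port 270.70 + export clearance 422.90 + origin terminal 419.45 + freight 1362.97 + insurance 41.07 + destination terminal 1226.34 + delivery 1280.84 = 373122.31
Buyer's account: brokerage 143.07 + duty 7618.50 = 7761.57

Seller: CHF 373122.31; buyer: CHF 7761.57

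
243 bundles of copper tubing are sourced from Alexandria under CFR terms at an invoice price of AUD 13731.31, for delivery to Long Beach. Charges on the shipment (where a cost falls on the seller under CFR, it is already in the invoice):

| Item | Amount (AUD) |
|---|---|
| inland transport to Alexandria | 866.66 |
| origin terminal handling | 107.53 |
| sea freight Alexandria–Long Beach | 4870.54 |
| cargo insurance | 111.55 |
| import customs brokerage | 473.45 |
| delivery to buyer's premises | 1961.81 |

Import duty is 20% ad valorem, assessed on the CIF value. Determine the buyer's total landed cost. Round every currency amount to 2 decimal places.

Total landed cost: AUD 19046.69

CFR: the seller pays costs through ocean freight to the destination port, but not insurance.
Already in the invoice (seller's account under CFR): inland to port, origin terminal, freight — exclude.
CIF value = CFR price + insurance = 13731.31 + 111.55 = 13842.86
Import duty = 13842.86 × 20% = 2768.57
Buyer bears: insurance 111.55 + brokerage 473.45 + delivery 1961.81 + duty 2768.57 = 5315.38
Landed cost = invoice 13731.31 + 5315.38 = 19046.69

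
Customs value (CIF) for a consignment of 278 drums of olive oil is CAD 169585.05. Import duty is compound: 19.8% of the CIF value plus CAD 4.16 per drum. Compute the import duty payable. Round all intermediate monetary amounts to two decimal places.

Import duty: CAD 34734.32

Ad valorem component: 169585.05 × 19.8% = 33577.84
Specific component: 278 × 4.16 = 1156.48
Import duty = 33577.84 + 1156.48 = 34734.32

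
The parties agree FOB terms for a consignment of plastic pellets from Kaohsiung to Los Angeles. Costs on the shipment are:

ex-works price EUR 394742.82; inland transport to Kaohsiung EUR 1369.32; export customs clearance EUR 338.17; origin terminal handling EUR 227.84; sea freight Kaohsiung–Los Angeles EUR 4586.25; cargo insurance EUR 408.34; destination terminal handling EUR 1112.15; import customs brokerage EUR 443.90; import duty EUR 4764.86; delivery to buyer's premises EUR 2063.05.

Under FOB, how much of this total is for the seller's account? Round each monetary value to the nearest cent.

Seller's account: EUR 396678.15

FOB: the seller bears costs until goods are on board at the origin port; the buyer bears freight, insurance and all costs thereafter.
Seller's account: goods 394742.82 + inland to port 1369.32 + export clearance 338.17 + origin terminal 227.84 = 396678.15
Buyer's account: freight 4586.25 + insurance 408.34 + destination terminal 1112.15 + brokerage 443.90 + duty 4764.86 + delivery 2063.05 = 13378.55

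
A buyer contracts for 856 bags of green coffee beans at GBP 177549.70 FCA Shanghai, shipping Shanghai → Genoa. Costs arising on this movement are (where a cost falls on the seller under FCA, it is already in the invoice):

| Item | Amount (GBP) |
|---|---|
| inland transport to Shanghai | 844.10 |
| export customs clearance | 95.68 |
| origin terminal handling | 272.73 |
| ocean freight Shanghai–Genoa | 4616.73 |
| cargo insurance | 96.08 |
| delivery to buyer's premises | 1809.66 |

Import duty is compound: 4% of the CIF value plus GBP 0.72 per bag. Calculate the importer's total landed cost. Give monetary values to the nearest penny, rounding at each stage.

Total landed cost: GBP 192262.63

FCA: the seller delivers export-cleared goods to the carrier; the buyer bears costs from that point.
Already in the invoice (seller's account under FCA): inland to port, export clearance — exclude.
CIF value = FCA price + origin terminal + freight + insurance = 177549.70 + 272.73 + 4616.73 + 96.08 = 182535.24
Ad valorem component: 182535.24 × 4% = 7301.41
Specific component: 856 × 0.72 = 616.32
Import duty = 7301.41 + 616.32 = 7917.73
Buyer bears: origin terminal 272.73 + freight 4616.73 + insurance 96.08 + delivery 1809.66 + duty 7917.73 = 14712.93
Landed cost = invoice 177549.70 + 14712.93 = 192262.63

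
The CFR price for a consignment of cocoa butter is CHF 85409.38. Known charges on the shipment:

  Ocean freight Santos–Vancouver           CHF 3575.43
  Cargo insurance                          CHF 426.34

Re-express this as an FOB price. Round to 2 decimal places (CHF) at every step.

FOB price: CHF 81833.95

Not relevant to the conversion: insurance — on the buyer under both terms; not part of either seller's price.
From CFR to FOB, the seller no longer bears: freight.
FOB price = 85409.38 − 3575.43 = 81833.95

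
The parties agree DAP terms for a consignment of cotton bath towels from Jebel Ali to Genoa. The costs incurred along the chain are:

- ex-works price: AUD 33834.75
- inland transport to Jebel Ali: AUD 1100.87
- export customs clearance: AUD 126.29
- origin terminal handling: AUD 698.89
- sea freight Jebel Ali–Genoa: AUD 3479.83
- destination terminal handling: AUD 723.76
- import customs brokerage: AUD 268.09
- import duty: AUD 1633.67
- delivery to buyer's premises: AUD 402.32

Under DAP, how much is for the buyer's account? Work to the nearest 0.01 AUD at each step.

Buyer's account: AUD 1901.76

DAP: the seller bears all costs to the named destination except import duty and clearance.
Seller's account: goods 33834.75 + inland to port 1100.87 + export clearance 126.29 + origin terminal 698.89 + freight 3479.83 + destination terminal 723.76 + delivery 402.32 = 40366.71
Buyer's account: brokerage 268.09 + duty 1633.67 = 1901.76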